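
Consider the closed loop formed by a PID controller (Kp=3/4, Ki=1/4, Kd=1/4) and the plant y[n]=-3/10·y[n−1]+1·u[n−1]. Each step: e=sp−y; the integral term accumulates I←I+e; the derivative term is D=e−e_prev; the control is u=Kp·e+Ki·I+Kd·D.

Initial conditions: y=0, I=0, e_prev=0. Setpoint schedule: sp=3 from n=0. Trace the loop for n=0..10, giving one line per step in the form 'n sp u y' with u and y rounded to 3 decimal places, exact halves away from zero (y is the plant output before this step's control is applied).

0 3 3.750 0.000
1 3 -0.938 3.750
2 3 7.078 -2.063
3 3 -5.309 7.697
4 3 15.100 -7.618
5 3 -17.328 17.385
6 3 35.238 -22.544
7 3 -49.039 42.001
8 3 86.897 -61.639
9 3 -131.639 105.389
10 3 220.327 -163.255

(exact arithmetic carried between steps; '≈' marks a value shown rounded to 6 d.p. or computed from one; I and e_prev carry over from the previous line; the table rounds u and y to 3 d.p., halves away from zero)
n=0: y=0, sp=3, e=sp−y=3; I=3, D=e−e_prev=3; u=3/4·3+1/4·3+1/4·3=3.75; next y=-3/10·0+1·3.75=3.75
n=1: y=3.75, sp=3, e=sp−y=-0.75; I=2.25, D=e−e_prev=-3.75; u=3/4·(-0.75)+1/4·2.25+1/4·(-3.75)=-0.9375; next y=-3/10·3.75+1·(-0.9375)=-2.0625
n=2: y=-2.0625, sp=3, e=sp−y=5.0625; I=7.3125, D=e−e_prev=5.8125; u=3/4·5.0625+1/4·7.3125+1/4·5.8125=7.078125; next y=-3/10·(-2.0625)+1·7.078125=7.696875
n=3: y=7.696875, sp=3, e=sp−y=-4.696875; I=2.615625, D=e−e_prev=-9.759375; u=3/4·(-4.696875)+1/4·2.615625+1/4·(-9.759375)≈-5.308594; next y=-3/10·7.696875+1·(-5.308594)≈-7.617656
n=4: y≈-7.617656, sp=3, e=sp−y≈10.617656; I≈13.233281, D=e−e_prev≈15.314531; u=3/4·10.617656+1/4·13.233281+1/4·15.314531≈15.100195; next y=-3/10·(-7.617656)+1·15.100195≈17.385492
n=5: y≈17.385492, sp=3, e=sp−y≈-14.385492; I≈-1.152211, D=e−e_prev≈-25.003148; u=3/4·(-14.385492)+1/4·(-1.152211)+1/4·(-25.003148)≈-17.327959; next y=-3/10·17.385492+1·(-17.327959)≈-22.543607
n=6: y≈-22.543607, sp=3, e=sp−y≈25.543607; I≈24.391396, D=e−e_prev≈39.929099; u=3/4·25.543607+1/4·24.391396+1/4·39.929099≈35.237829; next y=-3/10·(-22.543607)+1·35.237829≈42.000911
n=7: y≈42.000911, sp=3, e=sp−y≈-39.000911; I≈-14.609515, D=e−e_prev≈-64.544517; u=3/4·(-39.000911)+1/4·(-14.609515)+1/4·(-64.544517)≈-49.039191; next y=-3/10·42.000911+1·(-49.039191)≈-61.639464
n=8: y≈-61.639464, sp=3, e=sp−y≈64.639464; I≈50.029949, D=e−e_prev≈103.640375; u=3/4·64.639464+1/4·50.029949+1/4·103.640375≈86.897179; next y=-3/10·(-61.639464)+1·86.897179≈105.389018
n=9: y≈105.389018, sp=3, e=sp−y≈-102.389018; I≈-52.359069, D=e−e_prev≈-167.028483; u=3/4·(-102.389018)+1/4·(-52.359069)+1/4·(-167.028483)≈-131.638652; next y=-3/10·105.389018+1·(-131.638652)≈-163.255357
n=10: y≈-163.255357, sp=3, e=sp−y≈166.255357; I≈113.896288, D=e−e_prev≈268.644376; u=3/4·166.255357+1/4·113.896288+1/4·268.644376≈220.326684; next y=-3/10·(-163.255357)+1·220.326684≈269.303291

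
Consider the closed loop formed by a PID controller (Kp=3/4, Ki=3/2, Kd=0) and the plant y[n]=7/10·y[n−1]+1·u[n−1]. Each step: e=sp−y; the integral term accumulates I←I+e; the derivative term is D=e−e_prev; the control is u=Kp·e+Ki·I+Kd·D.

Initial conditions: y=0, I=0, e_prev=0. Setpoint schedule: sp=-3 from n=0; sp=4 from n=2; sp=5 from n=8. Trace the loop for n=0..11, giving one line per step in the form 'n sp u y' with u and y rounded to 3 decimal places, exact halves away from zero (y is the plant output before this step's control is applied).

(exact arithmetic carried between steps; '≈' marks a value shown rounded to 6 d.p. or computed from one; I and e_prev carry over from the previous line; the table rounds u and y to 3 d.p., halves away from zero)
n=0: y=0, sp=-3, e=sp−y=-3; I=-3, D=e−e_prev=-3; u=3/4·(-3)+3/2·(-3)+0·(-3)=-6.75; next y=7/10·0+1·(-6.75)=-6.75
n=1: y=-6.75, sp=-3, e=sp−y=3.75; I=0.75, D=e−e_prev=6.75; u=3/4·3.75+3/2·0.75+0·6.75=3.9375; next y=7/10·(-6.75)+1·3.9375=-0.7875
n=2: y=-0.7875, sp=4, e=sp−y=4.7875; I=5.5375, D=e−e_prev=1.0375; u=3/4·4.7875+3/2·5.5375+0·1.0375=11.896875; next y=7/10·(-0.7875)+1·11.896875=11.345625
n=3: y=11.345625, sp=4, e=sp−y=-7.345625; I=-1.808125, D=e−e_prev=-12.133125; u=3/4·(-7.345625)+3/2·(-1.808125)+0·(-12.133125)≈-8.221406; next y=7/10·11.345625+1·(-8.221406)≈-0.279469
n=4: y≈-0.279469, sp=4, e=sp−y≈4.279469; I≈2.471344, D=e−e_prev≈11.625094; u=3/4·4.279469+3/2·2.471344+0·11.625094≈6.916617; next y=7/10·(-0.279469)+1·6.916617≈6.720989
n=5: y≈6.720989, sp=4, e=sp−y≈-2.720989; I≈-0.249645, D=e−e_prev≈-7.000458; u=3/4·(-2.720989)+3/2·(-0.249645)+0·(-7.000458)≈-2.415210; next y=7/10·6.720989+1·(-2.415210)≈2.289483
n=6: y≈2.289483, sp=4, e=sp−y≈1.710517; I≈1.460872, D=e−e_prev≈4.431506; u=3/4·1.710517+3/2·1.460872+0·4.431506≈3.474196; next y=7/10·2.289483+1·3.474196≈5.076834
n=7: y≈5.076834, sp=4, e=sp−y≈-1.076834; I≈0.384038, D=e−e_prev≈-2.787351; u=3/4·(-1.076834)+3/2·0.384038+0·(-2.787351)≈-0.231568; next y=7/10·5.076834+1·(-0.231568)≈3.322215
n=8: y≈3.322215, sp=5, e=sp−y≈1.677785; I≈2.061823, D=e−e_prev≈2.754619; u=3/4·1.677785+3/2·2.061823+0·2.754619≈4.351072; next y=7/10·3.322215+1·4.351072≈6.676623
n=9: y≈6.676623, sp=5, e=sp−y≈-1.676623; I≈0.385199, D=e−e_prev≈-3.354408; u=3/4·(-1.676623)+3/2·0.385199+0·(-3.354408)≈-0.679668; next y=7/10·6.676623+1·(-0.679668)≈3.993968
n=10: y≈3.993968, sp=5, e=sp−y≈1.006032; I≈1.391231, D=e−e_prev≈2.682655; u=3/4·1.006032+3/2·1.391231+0·2.682655≈2.841371; next y=7/10·3.993968+1·2.841371≈5.637149
n=11: y≈5.637149, sp=5, e=sp−y≈-0.637149; I≈0.754083, D=e−e_prev≈-1.643181; u=3/4·(-0.637149)+3/2·0.754083+0·(-1.643181)≈0.653262; next y=7/10·5.637149+1·0.653262≈4.599267

0 -3 -6.750 0.000
1 -3 3.938 -6.750
2 4 11.897 -0.788
3 4 -8.221 11.346
4 4 6.917 -0.279
5 4 -2.415 6.721
6 4 3.474 2.289
7 4 -0.232 5.077
8 5 4.351 3.322
9 5 -0.680 6.677
10 5 2.841 3.994
11 5 0.653 5.637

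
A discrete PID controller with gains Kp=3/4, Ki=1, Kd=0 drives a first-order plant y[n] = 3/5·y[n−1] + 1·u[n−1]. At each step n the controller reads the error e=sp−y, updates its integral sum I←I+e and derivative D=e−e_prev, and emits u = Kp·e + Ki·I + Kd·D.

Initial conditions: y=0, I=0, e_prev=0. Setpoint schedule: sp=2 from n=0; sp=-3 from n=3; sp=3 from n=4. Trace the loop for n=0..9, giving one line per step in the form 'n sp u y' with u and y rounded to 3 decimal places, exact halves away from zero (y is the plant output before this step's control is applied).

(exact arithmetic carried between steps; '≈' marks a value shown rounded to 6 d.p. or computed from one; I and e_prev carry over from the previous line; the table rounds u and y to 3 d.p., halves away from zero)
n=0: y=0, sp=2, e=sp−y=2; I=2, D=e−e_prev=2; u=3/4·2+1·2+0·2=3.5; next y=3/5·0+1·3.5=3.5
n=1: y=3.5, sp=2, e=sp−y=-1.5; I=0.5, D=e−e_prev=-3.5; u=3/4·(-1.5)+1·0.5+0·(-3.5)=-0.625; next y=3/5·3.5+1·(-0.625)=1.475
n=2: y=1.475, sp=2, e=sp−y=0.525; I=1.025, D=e−e_prev=2.025; u=3/4·0.525+1·1.025+0·2.025=1.41875; next y=3/5·1.475+1·1.41875=2.30375
n=3: y=2.30375, sp=-3, e=sp−y=-5.30375; I=-4.27875, D=e−e_prev=-5.82875; u=3/4·(-5.30375)+1·(-4.27875)+0·(-5.82875)≈-8.256563; next y=3/5·2.30375+1·(-8.256563)≈-6.874313
n=4: y≈-6.874313, sp=3, e=sp−y≈9.874313; I≈5.595563, D=e−e_prev≈15.178063; u=3/4·9.874313+1·5.595563+0·15.178063≈13.001297; next y=3/5·(-6.874313)+1·13.001297≈8.876709
n=5: y≈8.876709, sp=3, e=sp−y≈-5.876709; I≈-0.281147, D=e−e_prev≈-15.751022; u=3/4·(-5.876709)+1·(-0.281147)+0·(-15.751022)≈-4.688679; next y=3/5·8.876709+1·(-4.688679)≈0.637347
n=6: y≈0.637347, sp=3, e=sp−y≈2.362653; I≈2.081506, D=e−e_prev≈8.239363; u=3/4·2.362653+1·2.081506+0·8.239363≈3.853496; next y=3/5·0.637347+1·3.853496≈4.235904
n=7: y≈4.235904, sp=3, e=sp−y≈-1.235904; I≈0.845602, D=e−e_prev≈-3.598558; u=3/4·(-1.235904)+1·0.845602+0·(-3.598558)≈-0.081326; next y=3/5·4.235904+1·(-0.081326)≈2.460216
n=8: y≈2.460216, sp=3, e=sp−y≈0.539784; I≈1.385386, D=e−e_prev≈1.775688; u=3/4·0.539784+1·1.385386+0·1.775688≈1.790223; next y=3/5·2.460216+1·1.790223≈3.266353
n=9: y≈3.266353, sp=3, e=sp−y≈-0.266353; I≈1.119032, D=e−e_prev≈-0.806137; u=3/4·(-0.266353)+1·1.119032+0·(-0.806137)≈0.919268; next y=3/5·3.266353+1·0.919268≈2.879079

0 2 3.500 0.000
1 2 -0.625 3.500
2 2 1.419 1.475
3 -3 -8.257 2.304
4 3 13.001 -6.874
5 3 -4.689 8.877
6 3 3.853 0.637
7 3 -0.081 4.236
8 3 1.790 2.460
9 3 0.919 3.266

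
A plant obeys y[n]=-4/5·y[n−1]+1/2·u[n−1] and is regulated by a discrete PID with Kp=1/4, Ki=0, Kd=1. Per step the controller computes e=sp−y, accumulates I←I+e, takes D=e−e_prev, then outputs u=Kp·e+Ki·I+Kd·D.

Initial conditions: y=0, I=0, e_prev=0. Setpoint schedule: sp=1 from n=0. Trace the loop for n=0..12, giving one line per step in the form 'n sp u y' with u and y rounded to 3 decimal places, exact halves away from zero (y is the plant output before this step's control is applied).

0 1 1.250 0.000
1 1 -0.531 0.625
2 1 1.832 -0.766
3 1 -2.426 1.529
4 1 4.823 -2.436
5 1 -7.637 4.360
6 1 13.744 -7.307
7 1 -22.953 12.717
8 1 40.030 -21.650
9 1 -68.070 37.335
10 1 117.464 -63.903
11 1 -200.972 109.855
12 1 345.567 -188.370

(exact arithmetic carried between steps; '≈' marks a value shown rounded to 6 d.p. or computed from one; I and e_prev carry over from the previous line; the table rounds u and y to 3 d.p., halves away from zero)
n=0: y=0, sp=1, e=sp−y=1; I=1, D=e−e_prev=1; u=1/4·1+0·1+1·1=1.25; next y=-4/5·0+1/2·1.25=0.625
n=1: y=0.625, sp=1, e=sp−y=0.375; I=1.375, D=e−e_prev=-0.625; u=1/4·0.375+0·1.375+1·(-0.625)=-0.53125; next y=-4/5·0.625+1/2·(-0.53125)=-0.765625
n=2: y=-0.765625, sp=1, e=sp−y=1.765625; I=3.140625, D=e−e_prev=1.390625; u=1/4·1.765625+0·3.140625+1·1.390625≈1.832031; next y=-4/5·(-0.765625)+1/2·1.832031≈1.528516
n=3: y≈1.528516, sp=1, e=sp−y≈-0.528516; I≈2.612109, D=e−e_prev≈-2.294141; u=1/4·(-0.528516)+0·2.612109+1·(-2.294141)≈-2.426270; next y=-4/5·1.528516+1/2·(-2.426270)≈-2.435947
n=4: y≈-2.435947, sp=1, e=sp−y≈3.435947; I≈6.048057, D=e−e_prev≈3.964463; u=1/4·3.435947+0·6.048057+1·3.964463≈4.823450; next y=-4/5·(-2.435947)+1/2·4.823450≈4.360483
n=5: y≈4.360483, sp=1, e=sp−y≈-3.360483; I≈2.687574, D=e−e_prev≈-6.796430; u=1/4·(-3.360483)+0·2.687574+1·(-6.796430)≈-7.636551; next y=-4/5·4.360483+1/2·(-7.636551)≈-7.306661
n=6: y≈-7.306661, sp=1, e=sp−y≈8.306661; I≈10.994235, D=e−e_prev≈11.667144; u=1/4·8.306661+0·10.994235+1·11.667144≈13.743809; next y=-4/5·(-7.306661)+1/2·13.743809≈12.717234
n=7: y≈12.717234, sp=1, e=sp−y≈-11.717234; I≈-0.722998, D=e−e_prev≈-20.023895; u=1/4·(-11.717234)+0·(-0.722998)+1·(-20.023895)≈-22.953204; next y=-4/5·12.717234+1/2·(-22.953204)≈-21.650389
n=8: y≈-21.650389, sp=1, e=sp−y≈22.650389; I≈21.927391, D=e−e_prev≈34.367623; u=1/4·22.650389+0·21.927391+1·34.367623≈40.030220; next y=-4/5·(-21.650389)+1/2·40.030220≈37.335421
n=9: y≈37.335421, sp=1, e=sp−y≈-36.335421; I≈-14.408031, D=e−e_prev≈-58.985810; u=1/4·(-36.335421)+0·(-14.408031)+1·(-58.985810)≈-68.069666; next y=-4/5·37.335421+1/2·(-68.069666)≈-63.903170
n=10: y≈-63.903170, sp=1, e=sp−y≈64.903170; I≈50.495139, D=e−e_prev≈101.238591; u=1/4·64.903170+0·50.495139+1·101.238591≈117.464383; next y=-4/5·(-63.903170)+1/2·117.464383≈109.854728
n=11: y≈109.854728, sp=1, e=sp−y≈-108.854728; I≈-58.359588, D=e−e_prev≈-173.757897; u=1/4·(-108.854728)+0·(-58.359588)+1·(-173.757897)≈-200.971579; next y=-4/5·109.854728+1/2·(-200.971579)≈-188.369572
n=12: y≈-188.369572, sp=1, e=sp−y≈189.369572; I≈131.009983, D=e−e_prev≈298.224299; u=1/4·189.369572+0·131.009983+1·298.224299≈345.566692; next y=-4/5·(-188.369572)+1/2·345.566692≈323.479003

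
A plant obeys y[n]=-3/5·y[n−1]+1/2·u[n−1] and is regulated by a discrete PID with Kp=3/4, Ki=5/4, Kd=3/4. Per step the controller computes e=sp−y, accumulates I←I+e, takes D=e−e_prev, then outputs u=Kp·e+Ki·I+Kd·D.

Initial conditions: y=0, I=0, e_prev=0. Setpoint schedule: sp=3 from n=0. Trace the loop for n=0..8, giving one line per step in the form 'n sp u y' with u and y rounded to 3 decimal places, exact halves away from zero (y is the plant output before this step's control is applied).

0 3 8.250 0.000
1 3 -1.594 4.125
2 3 20.435 -3.272
3 3 -19.767 12.181
4 3 61.121 -17.192
5 3 -95.355 40.876
6 3 211.818 -72.203
7 3 -387.931 149.231
8 3 785.377 -283.504

(exact arithmetic carried between steps; '≈' marks a value shown rounded to 6 d.p. or computed from one; I and e_prev carry over from the previous line; the table rounds u and y to 3 d.p., halves away from zero)
n=0: y=0, sp=3, e=sp−y=3; I=3, D=e−e_prev=3; u=3/4·3+5/4·3+3/4·3=8.25; next y=-3/5·0+1/2·8.25=4.125
n=1: y=4.125, sp=3, e=sp−y=-1.125; I=1.875, D=e−e_prev=-4.125; u=3/4·(-1.125)+5/4·1.875+3/4·(-4.125)=-1.59375; next y=-3/5·4.125+1/2·(-1.59375)=-3.271875
n=2: y=-3.271875, sp=3, e=sp−y=6.271875; I=8.146875, D=e−e_prev=7.396875; u=3/4·6.271875+5/4·8.146875+3/4·7.396875≈20.435156; next y=-3/5·(-3.271875)+1/2·20.435156≈12.180703
n=3: y≈12.180703, sp=3, e=sp−y≈-9.180703; I≈-1.033828, D=e−e_prev≈-15.452578; u=3/4·(-9.180703)+5/4·(-1.033828)+3/4·(-15.452578)≈-19.767246; next y=-3/5·12.180703+1/2·(-19.767246)≈-17.192045
n=4: y≈-17.192045, sp=3, e=sp−y≈20.192045; I≈19.158217, D=e−e_prev≈29.372748; u=3/4·20.192045+5/4·19.158217+3/4·29.372748≈61.121366; next y=-3/5·(-17.192045)+1/2·61.121366≈40.875910
n=5: y≈40.875910, sp=3, e=sp−y≈-37.875910; I≈-18.717693, D=e−e_prev≈-58.067955; u=3/4·(-37.875910)+5/4·(-18.717693)+3/4·(-58.067955)≈-95.355015; next y=-3/5·40.875910+1/2·(-95.355015)≈-72.203053
n=6: y≈-72.203053, sp=3, e=sp−y≈75.203053; I≈56.485360, D=e−e_prev≈113.078963; u=3/4·75.203053+5/4·56.485360+3/4·113.078963≈211.818212; next y=-3/5·(-72.203053)+1/2·211.818212≈149.230938
n=7: y≈149.230938, sp=3, e=sp−y≈-146.230938; I≈-89.745578, D=e−e_prev≈-221.433991; u=3/4·(-146.230938)+5/4·(-89.745578)+3/4·(-221.433991)≈-387.930670; next y=-3/5·149.230938+1/2·(-387.930670)≈-283.503898
n=8: y≈-283.503898, sp=3, e=sp−y≈286.503898; I≈196.758320, D=e−e_prev≈432.734836; u=3/4·286.503898+5/4·196.758320+3/4·432.734836≈785.376950; next y=-3/5·(-283.503898)+1/2·785.376950≈562.790814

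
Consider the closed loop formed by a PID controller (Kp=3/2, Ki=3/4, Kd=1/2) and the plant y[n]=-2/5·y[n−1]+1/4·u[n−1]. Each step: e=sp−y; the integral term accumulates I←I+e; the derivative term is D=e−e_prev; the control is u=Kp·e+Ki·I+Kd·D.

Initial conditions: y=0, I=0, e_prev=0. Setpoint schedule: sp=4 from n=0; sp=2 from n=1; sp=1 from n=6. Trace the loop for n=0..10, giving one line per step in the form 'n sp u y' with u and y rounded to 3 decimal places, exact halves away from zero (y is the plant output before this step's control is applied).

0 4 11.000 0.000
1 2 -1.063 2.750
2 2 12.068 -1.366
3 2 -1.020 3.563
4 2 14.692 -1.680
5 2 -1.740 4.345
6 1 14.689 -2.173
7 1 -4.155 4.541
8 1 16.887 -2.855
9 1 -6.522 5.364
10 1 19.449 -3.776

(exact arithmetic carried between steps; '≈' marks a value shown rounded to 6 d.p. or computed from one; I and e_prev carry over from the previous line; the table rounds u and y to 3 d.p., halves away from zero)
n=0: y=0, sp=4, e=sp−y=4; I=4, D=e−e_prev=4; u=3/2·4+3/4·4+1/2·4=11; next y=-2/5·0+1/4·11=2.75
n=1: y=2.75, sp=2, e=sp−y=-0.75; I=3.25, D=e−e_prev=-4.75; u=3/2·(-0.75)+3/4·3.25+1/2·(-4.75)=-1.0625; next y=-2/5·2.75+1/4·(-1.0625)=-1.365625
n=2: y=-1.365625, sp=2, e=sp−y=3.365625; I=6.615625, D=e−e_prev=4.115625; u=3/2·3.365625+3/4·6.615625+1/2·4.115625≈12.067969; next y=-2/5·(-1.365625)+1/4·12.067969≈3.563242
n=3: y≈3.563242, sp=2, e=sp−y≈-1.563242; I≈5.052383, D=e−e_prev≈-4.928867; u=3/2·(-1.563242)+3/4·5.052383+1/2·(-4.928867)≈-1.020010; next y=-2/5·3.563242+1/4·(-1.020010)≈-1.680299
n=4: y≈-1.680299, sp=2, e=sp−y≈3.680299; I≈8.732682, D=e−e_prev≈5.243542; u=3/2·3.680299+3/4·8.732682+1/2·5.243542≈14.691731; next y=-2/5·(-1.680299)+1/4·14.691731≈4.345053
n=5: y≈4.345053, sp=2, e=sp−y≈-2.345053; I≈6.387630, D=e−e_prev≈-6.025352; u=3/2·(-2.345053)+3/4·6.387630+1/2·(-6.025352)≈-1.739533; next y=-2/5·4.345053+1/4·(-1.739533)≈-2.172904
n=6: y≈-2.172904, sp=1, e=sp−y≈3.172904; I≈9.560534, D=e−e_prev≈5.517957; u=3/2·3.172904+3/4·9.560534+1/2·5.517957≈14.688735; next y=-2/5·(-2.172904)+1/4·14.688735≈4.541345
n=7: y≈4.541345, sp=1, e=sp−y≈-3.541345; I≈6.019188, D=e−e_prev≈-6.714250; u=3/2·(-3.541345)+3/4·6.019188+1/2·(-6.714250)≈-4.154752; next y=-2/5·4.541345+1/4·(-4.154752)≈-2.855226
n=8: y≈-2.855226, sp=1, e=sp−y≈3.855226; I≈9.874414, D=e−e_prev≈7.396571; u=3/2·3.855226+3/4·9.874414+1/2·7.396571≈16.886936; next y=-2/5·(-2.855226)+1/4·16.886936≈5.363824
n=9: y≈5.363824, sp=1, e=sp−y≈-4.363824; I≈5.510590, D=e−e_prev≈-8.219050; u=3/2·(-4.363824)+3/4·5.510590+1/2·(-8.219050)≈-6.522319; next y=-2/5·5.363824+1/4·(-6.522319)≈-3.776110
n=10: y≈-3.776110, sp=1, e=sp−y≈4.776110; I≈10.286700, D=e−e_prev≈9.139934; u=3/2·4.776110+3/4·10.286700+1/2·9.139934≈19.449156; next y=-2/5·(-3.776110)+1/4·19.449156≈6.372733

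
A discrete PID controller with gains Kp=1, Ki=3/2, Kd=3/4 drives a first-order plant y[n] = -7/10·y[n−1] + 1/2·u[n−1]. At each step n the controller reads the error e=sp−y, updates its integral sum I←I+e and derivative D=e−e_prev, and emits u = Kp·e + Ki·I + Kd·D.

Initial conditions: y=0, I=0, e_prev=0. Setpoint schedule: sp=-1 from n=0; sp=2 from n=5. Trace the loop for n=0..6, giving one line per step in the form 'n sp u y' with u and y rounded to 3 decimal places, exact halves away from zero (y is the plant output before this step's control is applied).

0 -1 -3.250 0.000
1 -1 1.281 -1.625
2 -1 -10.060 1.778
3 -1 14.497 -6.275
4 -1 -41.856 11.641
5 2 94.701 -29.077
6 2 -206.010 67.704

(exact arithmetic carried between steps; '≈' marks a value shown rounded to 6 d.p. or computed from one; I and e_prev carry over from the previous line; the table rounds u and y to 3 d.p., halves away from zero)
n=0: y=0, sp=-1, e=sp−y=-1; I=-1, D=e−e_prev=-1; u=1·(-1)+3/2·(-1)+3/4·(-1)=-3.25; next y=-7/10·0+1/2·(-3.25)=-1.625
n=1: y=-1.625, sp=-1, e=sp−y=0.625; I=-0.375, D=e−e_prev=1.625; u=1·0.625+3/2·(-0.375)+3/4·1.625=1.28125; next y=-7/10·(-1.625)+1/2·1.28125=1.778125
n=2: y=1.778125, sp=-1, e=sp−y=-2.778125; I=-3.153125, D=e−e_prev=-3.403125; u=1·(-2.778125)+3/2·(-3.153125)+3/4·(-3.403125)≈-10.060156; next y=-7/10·1.778125+1/2·(-10.060156)≈-6.274766
n=3: y≈-6.274766, sp=-1, e=sp−y≈5.274766; I≈2.121641, D=e−e_prev≈8.052891; u=1·5.274766+3/2·2.121641+3/4·8.052891≈14.496895; next y=-7/10·(-6.274766)+1/2·14.496895≈11.640783
n=4: y≈11.640783, sp=-1, e=sp−y≈-12.640783; I≈-10.519143, D=e−e_prev≈-17.915549; u=1·(-12.640783)+3/2·(-10.519143)+3/4·(-17.915549)≈-41.856159; next y=-7/10·11.640783+1/2·(-41.856159)≈-29.076628
n=5: y≈-29.076628, sp=2, e=sp−y≈31.076628; I≈20.557485, D=e−e_prev≈43.717411; u=1·31.076628+3/2·20.557485+3/4·43.717411≈94.700913; next y=-7/10·(-29.076628)+1/2·94.700913≈67.704096
n=6: y≈67.704096, sp=2, e=sp−y≈-65.704096; I≈-45.146611, D=e−e_prev≈-96.780723; u=1·(-65.704096)+3/2·(-45.146611)+3/4·(-96.780723)≈-206.009555; next y=-7/10·67.704096+1/2·(-206.009555)≈-150.397645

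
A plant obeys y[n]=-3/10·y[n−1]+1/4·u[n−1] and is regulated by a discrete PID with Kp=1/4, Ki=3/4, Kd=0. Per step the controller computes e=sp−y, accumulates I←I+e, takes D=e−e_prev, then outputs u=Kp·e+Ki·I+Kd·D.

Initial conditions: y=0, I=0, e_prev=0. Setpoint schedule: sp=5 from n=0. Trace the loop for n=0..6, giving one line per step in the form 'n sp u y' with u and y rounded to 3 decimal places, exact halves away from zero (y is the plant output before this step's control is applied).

0 5 5.000 0.000
1 5 7.500 1.250
2 5 10.063 1.500
3 5 12.122 2.066
4 5 13.978 2.411
5 5 15.559 2.771
6 5 16.943 3.058

(exact arithmetic carried between steps; '≈' marks a value shown rounded to 6 d.p. or computed from one; I and e_prev carry over from the previous line; the table rounds u and y to 3 d.p., halves away from zero)
n=0: y=0, sp=5, e=sp−y=5; I=5, D=e−e_prev=5; u=1/4·5+3/4·5+0·5=5; next y=-3/10·0+1/4·5=1.25
n=1: y=1.25, sp=5, e=sp−y=3.75; I=8.75, D=e−e_prev=-1.25; u=1/4·3.75+3/4·8.75+0·(-1.25)=7.5; next y=-3/10·1.25+1/4·7.5=1.5
n=2: y=1.5, sp=5, e=sp−y=3.5; I=12.25, D=e−e_prev=-0.25; u=1/4·3.5+3/4·12.25+0·(-0.25)=10.0625; next y=-3/10·1.5+1/4·10.0625=2.065625
n=3: y=2.065625, sp=5, e=sp−y=2.934375; I=15.184375, D=e−e_prev=-0.565625; u=1/4·2.934375+3/4·15.184375+0·(-0.565625)=12.121875; next y=-3/10·2.065625+1/4·12.121875≈2.410781
n=4: y≈2.410781, sp=5, e=sp−y≈2.589219; I≈17.773594, D=e−e_prev≈-0.345156; u=1/4·2.589219+3/4·17.773594+0·(-0.345156)≈13.9775; next y=-3/10·2.410781+1/4·13.9775≈2.771141
n=5: y≈2.771141, sp=5, e=sp−y≈2.228859; I≈20.002453, D=e−e_prev≈-0.360359; u=1/4·2.228859+3/4·20.002453+0·(-0.360359)≈15.559055; next y=-3/10·2.771141+1/4·15.559055≈3.058421
n=6: y≈3.058421, sp=5, e=sp−y≈1.941579; I≈21.944032, D=e−e_prev≈-0.287281; u=1/4·1.941579+3/4·21.944032+0·(-0.287281)≈16.943418; next y=-3/10·3.058421+1/4·16.943418≈3.318328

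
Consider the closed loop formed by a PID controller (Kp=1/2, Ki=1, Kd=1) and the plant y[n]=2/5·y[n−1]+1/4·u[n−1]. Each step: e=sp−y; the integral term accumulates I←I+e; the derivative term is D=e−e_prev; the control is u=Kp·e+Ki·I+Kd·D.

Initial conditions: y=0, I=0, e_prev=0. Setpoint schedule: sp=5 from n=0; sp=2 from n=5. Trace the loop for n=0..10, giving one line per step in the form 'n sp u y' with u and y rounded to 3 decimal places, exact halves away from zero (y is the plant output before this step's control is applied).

(exact arithmetic carried between steps; '≈' marks a value shown rounded to 6 d.p. or computed from one; I and e_prev carry over from the previous line; the table rounds u and y to 3 d.p., halves away from zero)
n=0: y=0, sp=5, e=sp−y=5; I=5, D=e−e_prev=5; u=1/2·5+1·5+1·5=12.5; next y=2/5·0+1/4·12.5=3.125
n=1: y=3.125, sp=5, e=sp−y=1.875; I=6.875, D=e−e_prev=-3.125; u=1/2·1.875+1·6.875+1·(-3.125)=4.6875; next y=2/5·3.125+1/4·4.6875=2.421875
n=2: y=2.421875, sp=5, e=sp−y=2.578125; I=9.453125, D=e−e_prev=0.703125; u=1/2·2.578125+1·9.453125+1·0.703125≈11.445313; next y=2/5·2.421875+1/4·11.445313≈3.830078
n=3: y≈3.830078, sp=5, e=sp−y≈1.169922; I≈10.623047, D=e−e_prev≈-1.408203; u=1/2·1.169922+1·10.623047+1·(-1.408203)≈9.799805; next y=2/5·3.830078+1/4·9.799805≈3.981982
n=4: y≈3.981982, sp=5, e=sp−y≈1.018018; I≈11.641064, D=e−e_prev≈-0.151904; u=1/2·1.018018+1·11.641064+1·(-0.151904)≈11.998169; next y=2/5·3.981982+1/4·11.998169≈4.592335
n=5: y≈4.592335, sp=2, e=sp−y≈-2.592335; I≈9.048729, D=e−e_prev≈-3.610353; u=1/2·(-2.592335)+1·9.048729+1·(-3.610353)≈4.142209; next y=2/5·4.592335+1/4·4.142209≈2.872486
n=6: y≈2.872486, sp=2, e=sp−y≈-0.872486; I≈8.176243, D=e−e_prev≈1.719849; u=1/2·(-0.872486)+1·8.176243+1·1.719849≈9.459849; next y=2/5·2.872486+1/4·9.459849≈3.513957
n=7: y≈3.513957, sp=2, e=sp−y≈-1.513957; I≈6.662286, D=e−e_prev≈-0.641470; u=1/2·(-1.513957)+1·6.662286+1·(-0.641470)≈5.263838; next y=2/5·3.513957+1/4·5.263838≈2.721542
n=8: y≈2.721542, sp=2, e=sp−y≈-0.721542; I≈5.940744, D=e−e_prev≈0.792415; u=1/2·(-0.721542)+1·5.940744+1·0.792415≈6.372388; next y=2/5·2.721542+1/4·6.372388≈2.681714
n=9: y≈2.681714, sp=2, e=sp−y≈-0.681714; I≈5.259030, D=e−e_prev≈0.039828; u=1/2·(-0.681714)+1·5.259030+1·0.039828≈4.958002; next y=2/5·2.681714+1/4·4.958002≈2.312186
n=10: y≈2.312186, sp=2, e=sp−y≈-0.312186; I≈4.946844, D=e−e_prev≈0.369528; u=1/2·(-0.312186)+1·4.946844+1·0.369528≈5.160279; next y=2/5·2.312186+1/4·5.160279≈2.214944

0 5 12.500 0.000
1 5 4.688 3.125
2 5 11.445 2.422
3 5 9.800 3.830
4 5 11.998 3.982
5 2 4.142 4.592
6 2 9.460 2.872
7 2 5.264 3.514
8 2 6.372 2.722
9 2 4.958 2.682
10 2 5.160 2.312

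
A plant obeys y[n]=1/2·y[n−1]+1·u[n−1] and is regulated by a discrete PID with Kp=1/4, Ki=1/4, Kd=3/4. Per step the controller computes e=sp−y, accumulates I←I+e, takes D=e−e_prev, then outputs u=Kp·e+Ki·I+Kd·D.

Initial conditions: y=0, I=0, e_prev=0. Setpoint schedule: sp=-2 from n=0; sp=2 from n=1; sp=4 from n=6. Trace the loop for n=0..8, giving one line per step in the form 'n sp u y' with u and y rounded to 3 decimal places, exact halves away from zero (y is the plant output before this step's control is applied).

(exact arithmetic carried between steps; '≈' marks a value shown rounded to 6 d.p. or computed from one; I and e_prev carry over from the previous line; the table rounds u and y to 3 d.p., halves away from zero)
n=0: y=0, sp=-2, e=sp−y=-2; I=-2, D=e−e_prev=-2; u=1/4·(-2)+1/4·(-2)+3/4·(-2)=-2.5; next y=1/2·0+1·(-2.5)=-2.5
n=1: y=-2.5, sp=2, e=sp−y=4.5; I=2.5, D=e−e_prev=6.5; u=1/4·4.5+1/4·2.5+3/4·6.5=6.625; next y=1/2·(-2.5)+1·6.625=5.375
n=2: y=5.375, sp=2, e=sp−y=-3.375; I=-0.875, D=e−e_prev=-7.875; u=1/4·(-3.375)+1/4·(-0.875)+3/4·(-7.875)=-6.96875; next y=1/2·5.375+1·(-6.96875)=-4.28125
n=3: y=-4.28125, sp=2, e=sp−y=6.28125; I=5.40625, D=e−e_prev=9.65625; u=1/4·6.28125+1/4·5.40625+3/4·9.65625≈10.164063; next y=1/2·(-4.28125)+1·10.164063≈8.023438
n=4: y≈8.023438, sp=2, e=sp−y≈-6.023438; I≈-0.617188, D=e−e_prev≈-12.304688; u=1/4·(-6.023438)+1/4·(-0.617188)+3/4·(-12.304688)≈-10.888672; next y=1/2·8.023438+1·(-10.888672)≈-6.876953
n=5: y≈-6.876953, sp=2, e=sp−y≈8.876953; I≈8.259766, D=e−e_prev≈14.900391; u=1/4·8.876953+1/4·8.259766+3/4·14.900391≈15.459473; next y=1/2·(-6.876953)+1·15.459473≈12.020996
n=6: y≈12.020996, sp=4, e=sp−y≈-8.020996; I≈0.238770, D=e−e_prev≈-16.897949; u=1/4·(-8.020996)+1/4·0.238770+3/4·(-16.897949)≈-14.619019; next y=1/2·12.020996+1·(-14.619019)≈-8.608521
n=7: y≈-8.608521, sp=4, e=sp−y≈12.608521; I≈12.847290, D=e−e_prev≈20.629517; u=1/4·12.608521+1/4·12.847290+3/4·20.629517≈21.836090; next y=1/2·(-8.608521)+1·21.836090≈17.531830
n=8: y≈17.531830, sp=4, e=sp−y≈-13.531830; I≈-0.684540, D=e−e_prev≈-26.140350; u=1/4·(-13.531830)+1/4·(-0.684540)+3/4·(-26.140350)≈-23.159355; next y=1/2·17.531830+1·(-23.159355)≈-14.393440

0 -2 -2.500 0.000
1 2 6.625 -2.500
2 2 -6.969 5.375
3 2 10.164 -4.281
4 2 -10.889 8.023
5 2 15.459 -6.877
6 4 -14.619 12.021
7 4 21.836 -8.609
8 4 -23.159 17.532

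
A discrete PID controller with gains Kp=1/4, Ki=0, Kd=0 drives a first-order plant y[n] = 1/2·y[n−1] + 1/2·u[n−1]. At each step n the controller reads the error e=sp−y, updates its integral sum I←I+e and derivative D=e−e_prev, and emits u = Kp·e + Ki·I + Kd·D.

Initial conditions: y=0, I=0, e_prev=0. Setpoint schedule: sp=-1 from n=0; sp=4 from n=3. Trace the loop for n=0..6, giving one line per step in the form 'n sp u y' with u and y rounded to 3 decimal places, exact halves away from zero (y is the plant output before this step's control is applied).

(exact arithmetic carried between steps; '≈' marks a value shown rounded to 6 d.p. or computed from one; I and e_prev carry over from the previous line; the table rounds u and y to 3 d.p., halves away from zero)
n=0: y=0, sp=-1, e=sp−y=-1; I=-1, D=e−e_prev=-1; u=1/4·(-1)+0·(-1)+0·(-1)=-0.25; next y=1/2·0+1/2·(-0.25)=-0.125
n=1: y=-0.125, sp=-1, e=sp−y=-0.875; I=-1.875, D=e−e_prev=0.125; u=1/4·(-0.875)+0·(-1.875)+0·0.125=-0.21875; next y=1/2·(-0.125)+1/2·(-0.21875)=-0.171875
n=2: y=-0.171875, sp=-1, e=sp−y=-0.828125; I=-2.703125, D=e−e_prev=0.046875; u=1/4·(-0.828125)+0·(-2.703125)+0·0.046875≈-0.207031; next y=1/2·(-0.171875)+1/2·(-0.207031)≈-0.189453
n=3: y≈-0.189453, sp=4, e=sp−y≈4.189453; I≈1.486328, D=e−e_prev≈5.017578; u=1/4·4.189453+0·1.486328+0·5.017578≈1.047363; next y=1/2·(-0.189453)+1/2·1.047363≈0.428955
n=4: y≈0.428955, sp=4, e=sp−y≈3.571045; I≈5.057373, D=e−e_prev≈-0.618408; u=1/4·3.571045+0·5.057373+0·(-0.618408)≈0.892761; next y=1/2·0.428955+1/2·0.892761≈0.660858
n=5: y≈0.660858, sp=4, e=sp−y≈3.339142; I≈8.396515, D=e−e_prev≈-0.231903; u=1/4·3.339142+0·8.396515+0·(-0.231903)≈0.834785; next y=1/2·0.660858+1/2·0.834785≈0.747822
n=6: y≈0.747822, sp=4, e=sp−y≈3.252178; I≈11.648693, D=e−e_prev≈-0.086964; u=1/4·3.252178+0·11.648693+0·(-0.086964)≈0.813045; next y=1/2·0.747822+1/2·0.813045≈0.780433

0 -1 -0.250 0.000
1 -1 -0.219 -0.125
2 -1 -0.207 -0.172
3 4 1.047 -0.189
4 4 0.893 0.429
5 4 0.835 0.661
6 4 0.813 0.748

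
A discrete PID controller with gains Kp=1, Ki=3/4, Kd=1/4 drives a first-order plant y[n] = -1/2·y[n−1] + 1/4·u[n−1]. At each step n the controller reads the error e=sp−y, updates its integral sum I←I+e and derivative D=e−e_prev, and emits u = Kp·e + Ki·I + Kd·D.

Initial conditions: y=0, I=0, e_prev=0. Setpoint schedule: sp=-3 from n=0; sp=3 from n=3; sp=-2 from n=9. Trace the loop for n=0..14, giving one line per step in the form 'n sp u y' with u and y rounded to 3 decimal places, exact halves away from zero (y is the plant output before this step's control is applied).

(exact arithmetic carried between steps; '≈' marks a value shown rounded to 6 d.p. or computed from one; I and e_prev carry over from the previous line; the table rounds u and y to 3 d.p., halves away from zero)
n=0: y=0, sp=-3, e=sp−y=-3; I=-3, D=e−e_prev=-3; u=1·(-3)+3/4·(-3)+1/4·(-3)=-6; next y=-1/2·0+1/4·(-6)=-1.5
n=1: y=-1.5, sp=-3, e=sp−y=-1.5; I=-4.5, D=e−e_prev=1.5; u=1·(-1.5)+3/4·(-4.5)+1/4·1.5=-4.5; next y=-1/2·(-1.5)+1/4·(-4.5)=-0.375
n=2: y=-0.375, sp=-3, e=sp−y=-2.625; I=-7.125, D=e−e_prev=-1.125; u=1·(-2.625)+3/4·(-7.125)+1/4·(-1.125)=-8.25; next y=-1/2·(-0.375)+1/4·(-8.25)=-1.875
n=3: y=-1.875, sp=3, e=sp−y=4.875; I=-2.25, D=e−e_prev=7.5; u=1·4.875+3/4·(-2.25)+1/4·7.5=5.0625; next y=-1/2·(-1.875)+1/4·5.0625=2.203125
n=4: y=2.203125, sp=3, e=sp−y=0.796875; I=-1.453125, D=e−e_prev=-4.078125; u=1·0.796875+3/4·(-1.453125)+1/4·(-4.078125)=-1.3125; next y=-1/2·2.203125+1/4·(-1.3125)≈-1.429688
n=5: y≈-1.429688, sp=3, e=sp−y≈4.429688; I≈2.976563, D=e−e_prev≈3.632813; u=1·4.429688+3/4·2.976563+1/4·3.632813≈7.570313; next y=-1/2·(-1.429688)+1/4·7.570313≈2.607422
n=6: y≈2.607422, sp=3, e=sp−y≈0.392578; I≈3.369141, D=e−e_prev≈-4.037109; u=1·0.392578+3/4·3.369141+1/4·(-4.037109)≈1.910156; next y=-1/2·2.607422+1/4·1.910156≈-0.826172
n=7: y≈-0.826172, sp=3, e=sp−y≈3.826172; I≈7.195313, D=e−e_prev≈3.433594; u=1·3.826172+3/4·7.195313+1/4·3.433594≈10.081055; next y=-1/2·(-0.826172)+1/4·10.081055≈2.933350
n=8: y≈2.933350, sp=3, e=sp−y≈0.066650; I≈7.261963, D=e−e_prev≈-3.759521; u=1·0.066650+3/4·7.261963+1/4·(-3.759521)≈4.573242; next y=-1/2·2.933350+1/4·4.573242≈-0.323364
n=9: y≈-0.323364, sp=-2, e=sp−y≈-1.676636; I≈5.585327, D=e−e_prev≈-1.743286; u=1·(-1.676636)+3/4·5.585327+1/4·(-1.743286)≈2.076538; next y=-1/2·(-0.323364)+1/4·2.076538≈0.680817
n=10: y≈0.680817, sp=-2, e=sp−y≈-2.680817; I≈2.904510, D=e−e_prev≈-1.004181; u=1·(-2.680817)+3/4·2.904510+1/4·(-1.004181)≈-0.753479; next y=-1/2·0.680817+1/4·(-0.753479)≈-0.528778
n=11: y≈-0.528778, sp=-2, e=sp−y≈-1.471222; I≈1.433289, D=e−e_prev≈1.209595; u=1·(-1.471222)+3/4·1.433289+1/4·1.209595≈-0.093857; next y=-1/2·(-0.528778)+1/4·(-0.093857)≈0.240925
n=12: y≈0.240925, sp=-2, e=sp−y≈-2.240925; I≈-0.807636, D=e−e_prev≈-0.769703; u=1·(-2.240925)+3/4·(-0.807636)+1/4·(-0.769703)≈-3.039078; next y=-1/2·0.240925+1/4·(-3.039078)≈-0.880232
n=13: y≈-0.880232, sp=-2, e=sp−y≈-1.119768; I≈-1.927404, D=e−e_prev≈1.121157; u=1·(-1.119768)+3/4·(-1.927404)+1/4·1.121157≈-2.285032; next y=-1/2·(-0.880232)+1/4·(-2.285032)≈-0.131142
n=14: y≈-0.131142, sp=-2, e=sp−y≈-1.868858; I≈-3.796262, D=e−e_prev≈-0.749090; u=1·(-1.868858)+3/4·(-3.796262)+1/4·(-0.749090)≈-4.903327; next y=-1/2·(-0.131142)+1/4·(-4.903327)≈-1.160261

0 -3 -6.000 0.000
1 -3 -4.500 -1.500
2 -3 -8.250 -0.375
3 3 5.063 -1.875
4 3 -1.313 2.203
5 3 7.570 -1.430
6 3 1.910 2.607
7 3 10.081 -0.826
8 3 4.573 2.933
9 -2 2.077 -0.323
10 -2 -0.753 0.681
11 -2 -0.094 -0.529
12 -2 -3.039 0.241
13 -2 -2.285 -0.880
14 -2 -4.903 -0.131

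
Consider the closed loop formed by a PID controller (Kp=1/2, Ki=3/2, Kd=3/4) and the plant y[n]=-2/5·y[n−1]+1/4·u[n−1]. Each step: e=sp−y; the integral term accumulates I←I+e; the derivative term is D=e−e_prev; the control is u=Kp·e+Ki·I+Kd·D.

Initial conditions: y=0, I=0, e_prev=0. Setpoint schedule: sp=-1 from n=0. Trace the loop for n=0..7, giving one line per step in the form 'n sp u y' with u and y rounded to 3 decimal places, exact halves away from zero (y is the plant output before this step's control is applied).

0 -1 -2.750 0.000
1 -1 -1.609 -0.688
2 -1 -4.134 -0.127
3 -1 -2.671 -0.983
4 -1 -5.285 -0.275
5 -1 -3.266 -1.211
6 -1 -6.070 -0.332
7 -1 -3.518 -1.385

(exact arithmetic carried between steps; '≈' marks a value shown rounded to 6 d.p. or computed from one; I and e_prev carry over from the previous line; the table rounds u and y to 3 d.p., halves away from zero)
n=0: y=0, sp=-1, e=sp−y=-1; I=-1, D=e−e_prev=-1; u=1/2·(-1)+3/2·(-1)+3/4·(-1)=-2.75; next y=-2/5·0+1/4·(-2.75)=-0.6875
n=1: y=-0.6875, sp=-1, e=sp−y=-0.3125; I=-1.3125, D=e−e_prev=0.6875; u=1/2·(-0.3125)+3/2·(-1.3125)+3/4·0.6875=-1.609375; next y=-2/5·(-0.6875)+1/4·(-1.609375)≈-0.127344
n=2: y≈-0.127344, sp=-1, e=sp−y≈-0.872656; I≈-2.185156, D=e−e_prev≈-0.560156; u=1/2·(-0.872656)+3/2·(-2.185156)+3/4·(-0.560156)≈-4.134180; next y=-2/5·(-0.127344)+1/4·(-4.134180)≈-0.982607
n=3: y≈-0.982607, sp=-1, e=sp−y≈-0.017393; I≈-2.202549, D=e−e_prev≈0.855264; u=1/2·(-0.017393)+3/2·(-2.202549)+3/4·0.855264≈-2.671072; next y=-2/5·(-0.982607)+1/4·(-2.671072)≈-0.274725
n=4: y≈-0.274725, sp=-1, e=sp−y≈-0.725275; I≈-2.927824, D=e−e_prev≈-0.707882; u=1/2·(-0.725275)+3/2·(-2.927824)+3/4·(-0.707882)≈-5.285285; next y=-2/5·(-0.274725)+1/4·(-5.285285)≈-1.211431
n=5: y≈-1.211431, sp=-1, e=sp−y≈0.211431; I≈-2.716393, D=e−e_prev≈0.936706; u=1/2·0.211431+3/2·(-2.716393)+3/4·0.936706≈-3.266343; next y=-2/5·(-1.211431)+1/4·(-3.266343)≈-0.332013
n=6: y≈-0.332013, sp=-1, e=sp−y≈-0.667987; I≈-3.384379, D=e−e_prev≈-0.879418; u=1/2·(-0.667987)+3/2·(-3.384379)+3/4·(-0.879418)≈-6.070126; next y=-2/5·(-0.332013)+1/4·(-6.070126)≈-1.384726
n=7: y≈-1.384726, sp=-1, e=sp−y≈0.384726; I≈-2.999653, D=e−e_prev≈1.052713; u=1/2·0.384726+3/2·(-2.999653)+3/4·1.052713≈-3.517582; next y=-2/5·(-1.384726)+1/4·(-3.517582)≈-0.325505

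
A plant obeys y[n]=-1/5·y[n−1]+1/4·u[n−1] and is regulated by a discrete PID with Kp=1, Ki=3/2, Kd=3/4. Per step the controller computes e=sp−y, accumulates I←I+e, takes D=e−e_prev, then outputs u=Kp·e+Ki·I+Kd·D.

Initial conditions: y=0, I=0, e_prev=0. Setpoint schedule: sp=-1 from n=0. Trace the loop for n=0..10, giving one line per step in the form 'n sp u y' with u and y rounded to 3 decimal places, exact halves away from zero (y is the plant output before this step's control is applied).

(exact arithmetic carried between steps; '≈' marks a value shown rounded to 6 d.p. or computed from one; I and e_prev carry over from the previous line; the table rounds u and y to 3 d.p., halves away from zero)
n=0: y=0, sp=-1, e=sp−y=-1; I=-1, D=e−e_prev=-1; u=1·(-1)+3/2·(-1)+3/4·(-1)=-3.25; next y=-1/5·0+1/4·(-3.25)=-0.8125
n=1: y=-0.8125, sp=-1, e=sp−y=-0.1875; I=-1.1875, D=e−e_prev=0.8125; u=1·(-0.1875)+3/2·(-1.1875)+3/4·0.8125=-1.359375; next y=-1/5·(-0.8125)+1/4·(-1.359375)≈-0.177344
n=2: y≈-0.177344, sp=-1, e=sp−y≈-0.822656; I≈-2.010156, D=e−e_prev≈-0.635156; u=1·(-0.822656)+3/2·(-2.010156)+3/4·(-0.635156)≈-4.314258; next y=-1/5·(-0.177344)+1/4·(-4.314258)≈-1.043096
n=3: y≈-1.043096, sp=-1, e=sp−y≈0.043096; I≈-1.967061, D=e−e_prev≈0.865752; u=1·0.043096+3/2·(-1.967061)+3/4·0.865752≈-2.258181; next y=-1/5·(-1.043096)+1/4·(-2.258181)≈-0.355926
n=4: y≈-0.355926, sp=-1, e=sp−y≈-0.644074; I≈-2.611134, D=e−e_prev≈-0.687170; u=1·(-0.644074)+3/2·(-2.611134)+3/4·(-0.687170)≈-5.076153; next y=-1/5·(-0.355926)+1/4·(-5.076153)≈-1.197853
n=5: y≈-1.197853, sp=-1, e=sp−y≈0.197853; I≈-2.413281, D=e−e_prev≈0.841927; u=1·0.197853+3/2·(-2.413281)+3/4·0.841927≈-2.790624; next y=-1/5·(-1.197853)+1/4·(-2.790624)≈-0.458085
n=6: y≈-0.458085, sp=-1, e=sp−y≈-0.541915; I≈-2.955196, D=e−e_prev≈-0.739767; u=1·(-0.541915)+3/2·(-2.955196)+3/4·(-0.739767)≈-5.529534; next y=-1/5·(-0.458085)+1/4·(-5.529534)≈-1.290766
n=7: y≈-1.290766, sp=-1, e=sp−y≈0.290766; I≈-2.664430, D=e−e_prev≈0.832681; u=1·0.290766+3/2·(-2.664430)+3/4·0.832681≈-3.081367; next y=-1/5·(-1.290766)+1/4·(-3.081367)≈-0.512189
n=8: y≈-0.512189, sp=-1, e=sp−y≈-0.487811; I≈-3.152241, D=e−e_prev≈-0.778578; u=1·(-0.487811)+3/2·(-3.152241)+3/4·(-0.778578)≈-5.800107; next y=-1/5·(-0.512189)+1/4·(-5.800107)≈-1.347589
n=9: y≈-1.347589, sp=-1, e=sp−y≈0.347589; I≈-2.804652, D=e−e_prev≈0.835400; u=1·0.347589+3/2·(-2.804652)+3/4·0.835400≈-3.232839; next y=-1/5·(-1.347589)+1/4·(-3.232839)≈-0.538692
n=10: y≈-0.538692, sp=-1, e=sp−y≈-0.461308; I≈-3.265960, D=e−e_prev≈-0.808897; u=1·(-0.461308)+3/2·(-3.265960)+3/4·(-0.808897)≈-5.966921; next y=-1/5·(-0.538692)+1/4·(-5.966921)≈-1.383992

0 -1 -3.250 0.000
1 -1 -1.359 -0.813
2 -1 -4.314 -0.177
3 -1 -2.258 -1.043
4 -1 -5.076 -0.356
5 -1 -2.791 -1.198
6 -1 -5.530 -0.458
7 -1 -3.081 -1.291
8 -1 -5.800 -0.512
9 -1 -3.233 -1.348
10 -1 -5.967 -0.539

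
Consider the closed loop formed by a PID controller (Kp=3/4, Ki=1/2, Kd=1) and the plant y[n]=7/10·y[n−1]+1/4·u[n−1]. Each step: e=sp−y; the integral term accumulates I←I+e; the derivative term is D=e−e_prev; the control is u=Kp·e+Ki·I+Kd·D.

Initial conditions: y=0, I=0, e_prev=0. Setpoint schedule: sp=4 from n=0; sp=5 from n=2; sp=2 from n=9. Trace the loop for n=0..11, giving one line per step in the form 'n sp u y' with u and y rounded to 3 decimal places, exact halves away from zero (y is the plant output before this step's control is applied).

(exact arithmetic carried between steps; '≈' marks a value shown rounded to 6 d.p. or computed from one; I and e_prev carry over from the previous line; the table rounds u and y to 3 d.p., halves away from zero)
n=0: y=0, sp=4, e=sp−y=4; I=4, D=e−e_prev=4; u=3/4·4+1/2·4+1·4=9; next y=7/10·0+1/4·9=2.25
n=1: y=2.25, sp=4, e=sp−y=1.75; I=5.75, D=e−e_prev=-2.25; u=3/4·1.75+1/2·5.75+1·(-2.25)=1.9375; next y=7/10·2.25+1/4·1.9375=2.059375
n=2: y=2.059375, sp=5, e=sp−y=2.940625; I=8.690625, D=e−e_prev=1.190625; u=3/4·2.940625+1/2·8.690625+1·1.190625≈7.741406; next y=7/10·2.059375+1/4·7.741406≈3.376914
n=3: y≈3.376914, sp=5, e=sp−y≈1.623086; I≈10.313711, D=e−e_prev≈-1.317539; u=3/4·1.623086+1/2·10.313711+1·(-1.317539)≈5.056631; next y=7/10·3.376914+1/4·5.056631≈3.627998
n=4: y≈3.627998, sp=5, e=sp−y≈1.372002; I≈11.685713, D=e−e_prev≈-0.251083; u=3/4·1.372002+1/2·11.685713+1·(-0.251083)≈6.620775; next y=7/10·3.627998+1/4·6.620775≈4.194792
n=5: y≈4.194792, sp=5, e=sp−y≈0.805208; I≈12.490921, D=e−e_prev≈-0.566794; u=3/4·0.805208+1/2·12.490921+1·(-0.566794)≈6.282572; next y=7/10·4.194792+1/4·6.282572≈4.506997
n=6: y≈4.506997, sp=5, e=sp−y≈0.493003; I≈12.983924, D=e−e_prev≈-0.312205; u=3/4·0.493003+1/2·12.983924+1·(-0.312205)≈6.549508; next y=7/10·4.506997+1/4·6.549508≈4.792275
n=7: y≈4.792275, sp=5, e=sp−y≈0.207725; I≈13.191649, D=e−e_prev≈-0.285278; u=3/4·0.207725+1/2·13.191649+1·(-0.285278)≈6.466340; next y=7/10·4.792275+1/4·6.466340≈4.971178
n=8: y≈4.971178, sp=5, e=sp−y≈0.028822; I≈13.220471, D=e−e_prev≈-0.178902; u=3/4·0.028822+1/2·13.220471+1·(-0.178902)≈6.452950; next y=7/10·4.971178+1/4·6.452950≈5.093062
n=9: y≈5.093062, sp=2, e=sp−y≈-3.093062; I≈10.127409, D=e−e_prev≈-3.121884; u=3/4·(-3.093062)+1/2·10.127409+1·(-3.121884)≈-0.377976; next y=7/10·5.093062+1/4·(-0.377976)≈3.470649
n=10: y≈3.470649, sp=2, e=sp−y≈-1.470649; I≈8.656760, D=e−e_prev≈1.622413; u=3/4·(-1.470649)+1/2·8.656760+1·1.622413≈4.847805; next y=7/10·3.470649+1/4·4.847805≈3.641406
n=11: y≈3.641406, sp=2, e=sp−y≈-1.641406; I≈7.015354, D=e−e_prev≈-0.170757; u=3/4·(-1.641406)+1/2·7.015354+1·(-0.170757)≈2.105866; next y=7/10·3.641406+1/4·2.105866≈3.075451

0 4 9.000 0.000
1 4 1.938 2.250
2 5 7.741 2.059
3 5 5.057 3.377
4 5 6.621 3.628
5 5 6.283 4.195
6 5 6.550 4.507
7 5 6.466 4.792
8 5 6.453 4.971
9 2 -0.378 5.093
10 2 4.848 3.471
11 2 2.106 3.641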